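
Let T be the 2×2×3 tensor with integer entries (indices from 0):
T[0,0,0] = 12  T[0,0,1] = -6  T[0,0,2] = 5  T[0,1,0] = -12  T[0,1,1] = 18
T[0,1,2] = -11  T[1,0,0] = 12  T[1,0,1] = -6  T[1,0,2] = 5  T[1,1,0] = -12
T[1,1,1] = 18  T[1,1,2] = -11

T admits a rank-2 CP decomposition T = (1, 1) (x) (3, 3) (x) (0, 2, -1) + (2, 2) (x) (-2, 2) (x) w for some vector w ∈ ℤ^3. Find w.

w = (-3, 3, -2)

Subtract the known terms from T to get the rank-1 residual R = (2, 2) (x) (-2, 2) (x) w, so R[i,j,k] = a[i]·b[j]·w[k]. Pick indices with nonzero a[0]·b[0] = (2)·(-2) = -4. Only the fibre through (0,0,·) is needed: R[0,0,:] = T[0,0,:] − Σₗ aₗ[0]bₗ[0]cₗ = [12, -6, 5] − (1)·(3)·(0, 2, -1) = [12, -12, 8]. Then w[k] = R[0,0,k] / -4 for each k, giving w = [12, -12, 8] / -4 = (-3, 3, -2).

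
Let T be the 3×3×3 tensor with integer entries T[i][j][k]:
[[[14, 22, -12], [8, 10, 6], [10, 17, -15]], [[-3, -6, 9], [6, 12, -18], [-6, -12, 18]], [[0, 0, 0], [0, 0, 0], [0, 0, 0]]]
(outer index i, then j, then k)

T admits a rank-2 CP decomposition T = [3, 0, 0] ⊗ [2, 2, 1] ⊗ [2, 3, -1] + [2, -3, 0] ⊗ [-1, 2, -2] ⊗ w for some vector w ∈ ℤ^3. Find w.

w = [-1, -2, 3]

Subtract the known terms from T to get the rank-1 residual R = [2, -3, 0] ⊗ [-1, 2, -2] ⊗ w, so R[i,j,k] = a[i]·b[j]·w[k]. Pick indices with nonzero a[0]·b[0] = (2)·(-1) = -2. Only the fibre through (0,0,·) is needed: R[0,0,:] = T[0,0,:] − Σₗ aₗ[0]bₗ[0]cₗ = [14, 22, -12] − (3)·(2)·[2, 3, -1] = [2, 4, -6]. Then w[k] = R[0,0,k] / -2 for each k, giving w = [2, 4, -6] / -2 = [-1, -2, 3].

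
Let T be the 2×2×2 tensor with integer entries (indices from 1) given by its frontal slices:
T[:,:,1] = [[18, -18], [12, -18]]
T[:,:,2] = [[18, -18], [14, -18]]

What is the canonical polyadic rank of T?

Lower bound: the mode-1 unfolding of T (rows indexed by i, columns by (j,k) = (1,1), (1,2), (2,1), (2,2)) is [[18, 18, -18, -18], [12, 14, -18, -18]].
There the 2×2 minor on rows i ∈ {1, 2}, columns (j,k) ∈ {(1,1), (1,2)} is det [[18, 18], [12, 14]] = 36 ≠ 0, so this unfolding has rank ≥ 2; CP rank is at least every unfolding rank, so rank(T) ≥ 2. (Flattening ranks never certify an upper bound on CP rank; for that we must actually write T with 2 rank-1 terms.)
Upper bound — finding two terms. Write S_k = T[:,:,k] for the frontal slices: S₁ = [[18, -18], [12, -18]], S₂ = [[18, -18], [14, -18]].
If T = a₁ (x) b₁ (x) c₁ + a₂ (x) b₂ (x) c₂ then each S_k = c₁[k]·a₁b₁ᵀ + c₂[k]·a₂b₂ᵀ. S₁ and S₂ are linearly independent, so a₁b₁ᵀ and a₂b₂ᵀ must span the same plane of matrices: they are the rank-1 matrices of the form x·S₁ + y·S₂.
det(x·S₁ + y·S₂) is −108·x² − 180·xy − 72·y² = (-36)·(3·x + 2·y)(x + y), vanishing at (x:y) = (2:-3) and (1:-1).
M₁ = 2·S₁ − 3·S₂ = [[-18, 18], [-18, 18]] = (-18)·[1, 1][1, -1]ᵀ and M₂ = S₁ − S₂ = [[0, 0], [-2, 0]] = (-2)·[0, 1][1, 0]ᵀ, so take a₁ = [1, 1], b₁ = [1, -1], a₂ = [0, 1], b₂ = [1, 0].
Each slice is an integer combination of E₁ = a₁b₁ᵀ and E₂ = a₂b₂ᵀ: S₁ = 18·E₁ − 6·E₂, S₂ = 18·E₁ − 4·E₂; reading off coefficients, c₁ = [18, 18] and c₂ = [-6, -4].
Hence T = [1, 1] (x) [1, -1] (x) [18, 18] + [0, 1] (x) [1, 0] (x) [-6, -4], so rank(T) ≤ 2.
These bounds meet, so rank(T) = 2.

2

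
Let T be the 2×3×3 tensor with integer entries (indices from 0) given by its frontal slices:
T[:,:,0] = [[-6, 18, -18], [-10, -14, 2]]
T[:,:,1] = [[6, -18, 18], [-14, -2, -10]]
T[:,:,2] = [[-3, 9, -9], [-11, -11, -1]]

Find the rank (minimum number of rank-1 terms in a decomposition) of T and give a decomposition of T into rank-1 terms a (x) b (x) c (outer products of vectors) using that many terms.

Lower bound: the mode-1 unfolding of T (rows indexed by i, columns by (j,k) = (0,0), (0,1), (0,2), (1,0), (1,1), (1,2), (2,0), (2,1), (2,2)) is [[-6, 6, -3, 18, -18, 9, -18, 18, -9], [-10, -14, -11, -14, -2, -11, 2, -10, -1]].
There the 2×2 minor on rows i ∈ {0, 1}, columns (j,k) ∈ {(0,0), (0,1)} is det [[-6, 6], [-10, -14]] = 144 ≠ 0, so this unfolding has rank ≥ 2; CP rank is at least every unfolding rank, so rank(T) ≥ 2. (Unfolding ranks only ever bound the CP rank from below — rank(T) can be strictly larger than all of them — so the matching upper bound has to come from an explicit 2-term decomposition.)
Upper bound — finding two terms. Write S_k = T[:,:,k] for the frontal slices: S₀ = [[-6, 18, -18], [-10, -14, 2]], S₁ = [[6, -18, 18], [-14, -2, -10]], S₂ = [[-3, 9, -9], [-11, -11, -1]].
If T = a₁ (x) b₁ (x) c₁ + a₂ (x) b₂ (x) c₂ then each S_k = c₁[k]·a₁b₁ᵀ + c₂[k]·a₂b₂ᵀ. S₀ and S₁ are linearly independent, so a₁b₁ᵀ and a₂b₂ᵀ must span the same plane of matrices: they are the rank-1 matrices of the form x·S₀ + y·S₁.
The 2×2 minor of x·S₀ + y·S₁ on rows {0,1}, columns {0,1} is 264·x² − 264·y² = 264·(x − y)(x + y), vanishing at (x:y) = (1:1) and (1:-1).
M₁ = S₀ + S₁ = [[0, 0, 0], [-24, -16, -8]] = (-8)·[0, 1][3, 2, 1]ᵀ and M₂ = S₀ − S₁ = [[-12, 36, -36], [4, -12, 12]] = (-4)·[3, -1][1, -3, 3]ᵀ, so take a₁ = [0, 1], b₁ = [3, 2, 1], a₂ = [3, -1], b₂ = [1, -3, 3].
Each slice is an integer combination of E₁ = a₁b₁ᵀ and E₂ = a₂b₂ᵀ: S₀ = −4·E₁ − 2·E₂, S₁ = −4·E₁ + 2·E₂, S₂ = −4·E₁ − E₂; reading off coefficients, c₁ = [-4, -4, -4] and c₂ = [-2, 2, -1].
Hence T = [0, 1] (x) [3, 2, 1] (x) [-4, -4, -4] + [3, -1] (x) [1, -3, 3] (x) [-2, 2, -1], so rank(T) ≤ 2.
These bounds meet, so rank(T) = 2.

rank(T) = 2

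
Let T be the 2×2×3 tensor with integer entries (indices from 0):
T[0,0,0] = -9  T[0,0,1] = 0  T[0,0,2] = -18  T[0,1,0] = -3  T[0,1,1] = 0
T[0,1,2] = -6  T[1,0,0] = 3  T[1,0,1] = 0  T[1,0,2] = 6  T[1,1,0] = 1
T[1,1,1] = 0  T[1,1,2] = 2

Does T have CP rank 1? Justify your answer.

If T = a ⊗ b ⊗ c then every fibre of T is a multiple of the corresponding factor, so read the factors off the fibres through the nonzero entry T[0,0,0] = -9.
The mode-1 fibre T[:,0,0] = [-9, 3] gives a = [3, -1] (primitive direction); the mode-2 fibre T[0,:,0] = [-9, -3] gives b = [3, 1]; then c[k] = T[0,0,k] / (a[0]·b[0]) = [-9, 0, -18] / 9 = [-1, 0, -2].
Expanding [3, -1] ⊗ [3, 1] ⊗ [-1, 0, -2] reproduces all 12 entries of T, so T = [3, -1] ⊗ [3, 1] ⊗ [-1, 0, -2] and rank(T) ≤ 1.
Equivalently every frontal slice T[:,:,k] is c[k] times the rank-1 matrix [3, -1] ⊗ [3, 1]. So T has rank 1 (it is nonzero).

Yes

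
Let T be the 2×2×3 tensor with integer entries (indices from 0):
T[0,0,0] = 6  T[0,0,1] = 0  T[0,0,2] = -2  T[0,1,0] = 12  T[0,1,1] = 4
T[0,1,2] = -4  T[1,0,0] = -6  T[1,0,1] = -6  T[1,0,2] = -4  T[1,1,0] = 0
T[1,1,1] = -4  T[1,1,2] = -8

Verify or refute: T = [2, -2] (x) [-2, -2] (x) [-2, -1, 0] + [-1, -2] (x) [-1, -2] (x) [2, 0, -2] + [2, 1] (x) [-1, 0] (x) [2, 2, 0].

Reconstruct entrywise from the claimed factors. For example, T[1,0,1] = -6 and Σₗ aₗ[1]bₗ[0]cₗ[1] = (-2)·(-2)·(-1) + (-2)·(-1)·(0) + (1)·(-1)·(2) = -6; checking all 12 entries, every one matches. The claim holds.

Yes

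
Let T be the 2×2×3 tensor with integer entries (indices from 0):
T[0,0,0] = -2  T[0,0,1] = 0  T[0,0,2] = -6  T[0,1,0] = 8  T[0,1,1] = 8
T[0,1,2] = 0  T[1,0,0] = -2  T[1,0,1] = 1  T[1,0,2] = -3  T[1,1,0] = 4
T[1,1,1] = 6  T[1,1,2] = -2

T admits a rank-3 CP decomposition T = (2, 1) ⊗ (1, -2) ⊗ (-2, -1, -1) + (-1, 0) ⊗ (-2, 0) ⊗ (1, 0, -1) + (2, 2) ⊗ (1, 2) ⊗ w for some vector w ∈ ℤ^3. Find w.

Subtract the known terms from T to get the rank-1 residual R = (2, 2) ⊗ (1, 2) ⊗ w, so R[i,j,k] = a[i]·b[j]·w[k]. Pick indices with nonzero a[0]·b[0] = (2)·(1) = 2. Only the fibre through (0,0,·) is needed: R[0,0,:] = T[0,0,:] − Σₗ aₗ[0]bₗ[0]cₗ = [-2, 0, -6] − (2)·(1)·(-2, -1, -1) − (-1)·(-2)·(1, 0, -1) = [0, 2, -2]. Then w[k] = R[0,0,k] / 2 for each k, giving w = [0, 2, -2] / 2 = (0, 1, -1).

w = (0, 1, -1)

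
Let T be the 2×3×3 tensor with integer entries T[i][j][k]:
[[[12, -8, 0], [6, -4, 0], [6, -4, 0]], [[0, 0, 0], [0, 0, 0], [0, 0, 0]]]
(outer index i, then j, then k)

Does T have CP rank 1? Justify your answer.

Yes

The mode-1 fibre T[:,0,0] = [12, 0] gives a = (1, 0) (primitive direction); the mode-2 fibre T[0,:,0] = [12, 6, 6] gives b = (2, 1, 1); then c[k] = T[0,0,k] / (a[0]·b[0]) = [12, -8, 0] / 2 = (6, -4, 0).
Expanding (1, 0) ⊗ (2, 1, 1) ⊗ (6, -4, 0) reproduces all 18 entries of T, so T = (1, 0) ⊗ (2, 1, 1) ⊗ (6, -4, 0) and rank(T) ≤ 1.
Equivalently every frontal slice T[:,:,k] is c[k] times the rank-1 matrix (1, 0) ⊗ (2, 1, 1). So T has rank 1 (it is nonzero).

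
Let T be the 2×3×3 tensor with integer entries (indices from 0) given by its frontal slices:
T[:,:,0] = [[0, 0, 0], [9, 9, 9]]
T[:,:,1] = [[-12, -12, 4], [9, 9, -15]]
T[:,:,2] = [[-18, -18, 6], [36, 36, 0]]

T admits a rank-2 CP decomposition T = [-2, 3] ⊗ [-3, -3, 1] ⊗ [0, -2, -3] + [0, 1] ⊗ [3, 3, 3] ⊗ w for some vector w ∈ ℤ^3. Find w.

Subtract the known terms from T to get the rank-1 residual R = [0, 1] ⊗ [3, 3, 3] ⊗ w, so R[i,j,k] = a[i]·b[j]·w[k]. Pick indices with nonzero a[1]·b[0] = (1)·(3) = 3. Only the fibre through (1,0,·) is needed: R[1,0,:] = T[1,0,:] − Σₗ aₗ[1]bₗ[0]cₗ = [9, 9, 36] − (3)·(-3)·[0, -2, -3] = [9, -9, 9]. Then w[k] = R[1,0,k] / 3 for each k, giving w = [9, -9, 9] / 3 = [3, -3, 3].

w = [3, -3, 3]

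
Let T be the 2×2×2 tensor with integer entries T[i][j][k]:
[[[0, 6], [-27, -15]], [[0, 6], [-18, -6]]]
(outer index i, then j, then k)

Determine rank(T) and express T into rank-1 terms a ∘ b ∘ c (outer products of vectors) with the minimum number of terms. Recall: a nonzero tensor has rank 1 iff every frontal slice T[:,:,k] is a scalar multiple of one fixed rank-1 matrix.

Lower bound: in the mode-2 unfolding of T (rows indexed by j, columns by (i,k)) the 2×2 minor on rows j ∈ {0, 1}, columns (i,k) ∈ {(0,0), (0,1)} is det [[0, 6], [-27, -15]] = 162 ≠ 0, so that unfolding has rank ≥ 2 and hence rank(T) ≥ 2 (CP rank is at least every unfolding rank, though it can be larger).
Upper bound: with S_k = T[:,:,k], the two rank-1 terms a₁b₁ᵀ, a₂b₂ᵀ are the rank-1 members of the pencil x·S₀ + y·S₁.
det(x·S₀ + y·S₁) is 54·xy + 54·y² = 54·(y)(x + y), vanishing at (x:y) = (1:0) and (1:-1).
M₁ = S₀ = [[0, -27], [0, -18]] = (-9)·(3, 2)(0, 1)ᵀ and M₂ = S₀ − S₁ = [[-6, -12], [-6, -12]] = (-6)·(1, 1)(1, 2)ᵀ, so take a₁ = (3, 2), b₁ = (0, 1), a₂ = (1, 1), b₂ = (1, 2).
Each slice is an integer combination of E₁ = a₁b₁ᵀ and E₂ = a₂b₂ᵀ: S₀ = −9·E₁, S₁ = −9·E₁ + 6·E₂; reading off coefficients, c₁ = (-9, -9) and c₂ = (0, 6).
Hence T = (3, 2) ∘ (0, 1) ∘ (-9, -9) + (1, 1) ∘ (1, 2) ∘ (0, 6), so rank(T) ≤ 2.
These bounds meet, so rank(T) = 2.

rank(T) = 2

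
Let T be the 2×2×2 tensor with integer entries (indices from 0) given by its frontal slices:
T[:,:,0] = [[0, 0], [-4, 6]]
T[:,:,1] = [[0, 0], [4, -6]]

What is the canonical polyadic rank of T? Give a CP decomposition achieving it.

rank(T) = 1

Lower bound: T ≠ 0 (e.g. T[1,0,0] = -4), so rank(T) ≥ 1.
Upper bound: the mode-1 fibre T[:,0,0] = [0, -4] gives a = (0, 1) (primitive direction); the mode-2 fibre T[1,:,0] = [-4, 6] gives b = (2, -3); then c[k] = T[1,0,k] / (a[1]·b[0]) = [-4, 4] / 2 = (-2, 2).
Expanding (0, 1) (x) (2, -3) (x) (-2, 2) reproduces all 8 entries of T, so T = (0, 1) (x) (2, -3) (x) (-2, 2) and rank(T) ≤ 1.
These bounds meet, so rank(T) = 1.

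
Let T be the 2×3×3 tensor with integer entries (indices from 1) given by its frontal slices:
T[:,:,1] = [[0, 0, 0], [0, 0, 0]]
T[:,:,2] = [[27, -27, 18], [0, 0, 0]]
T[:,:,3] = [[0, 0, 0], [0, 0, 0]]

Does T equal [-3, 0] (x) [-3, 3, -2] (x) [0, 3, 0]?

Reconstruct entrywise from the claimed factors. For example, T[2,2,3] = 0 and Σₗ aₗ[2]bₗ[2]cₗ[3] = (0)·(3)·(0) = 0; checking all 18 entries, every one matches. The claim holds.

Yes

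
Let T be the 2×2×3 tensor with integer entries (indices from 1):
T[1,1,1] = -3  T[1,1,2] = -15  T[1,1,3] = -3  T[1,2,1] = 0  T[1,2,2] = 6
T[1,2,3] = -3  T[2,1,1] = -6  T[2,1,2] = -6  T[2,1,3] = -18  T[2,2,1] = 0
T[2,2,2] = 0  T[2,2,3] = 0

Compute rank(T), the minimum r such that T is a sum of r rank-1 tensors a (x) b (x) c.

2

Lower bound: the mode-1 unfolding of T (rows indexed by i, columns by (j,k) = (1,1), (1,2), (1,3), (2,1), (2,2), (2,3)) is [[-3, -15, -3, 0, 6, -3], [-6, -6, -18, 0, 0, 0]].
There the 2×2 minor on rows i ∈ {1, 2}, columns (j,k) ∈ {(1,1), (1,2)} is det [[-3, -15], [-6, -6]] = -72 ≠ 0, so this unfolding has rank ≥ 2; CP rank is at least every unfolding rank, so rank(T) ≥ 2. (Unfolding ranks only ever bound the CP rank from below — rank(T) can be strictly larger than all of them — so the matching upper bound has to come from an explicit 2-term decomposition.)
Upper bound — finding two terms. Write S_k = T[:,:,k] for the frontal slices: S₁ = [[-3, 0], [-6, 0]], S₂ = [[-15, 6], [-6, 0]], S₃ = [[-3, -3], [-18, 0]].
If T = a₁ (x) b₁ (x) c₁ + a₂ (x) b₂ (x) c₂ then each S_k = c₁[k]·a₁b₁ᵀ + c₂[k]·a₂b₂ᵀ. S₁ and S₂ are linearly independent, so a₁b₁ᵀ and a₂b₂ᵀ must span the same plane of matrices: they are the rank-1 matrices of the form x·S₁ + y·S₂.
det(x·S₁ + y·S₂) is 36·xy + 36·y² = 36·(y)(x + y), vanishing at (x:y) = (1:0) and (1:-1).
M₁ = S₁ = [[-3, 0], [-6, 0]] = (-3)·[1, 2][1, 0]ᵀ and M₂ = S₁ − S₂ = [[12, -6], [0, 0]] = 6·[1, 0][2, -1]ᵀ, so take a₁ = [1, 2], b₁ = [1, 0], a₂ = [1, 0], b₂ = [2, -1].
Each slice is an integer combination of E₁ = a₁b₁ᵀ and E₂ = a₂b₂ᵀ: S₁ = −3·E₁, S₂ = −3·E₁ − 6·E₂, S₃ = −9·E₁ + 3·E₂; reading off coefficients, c₁ = [-3, -3, -9] and c₂ = [0, -6, 3].
Hence T = [1, 2] (x) [1, 0] (x) [-3, -3, -9] + [1, 0] (x) [2, -1] (x) [0, -6, 3], so rank(T) ≤ 2.
These bounds meet, so rank(T) = 2.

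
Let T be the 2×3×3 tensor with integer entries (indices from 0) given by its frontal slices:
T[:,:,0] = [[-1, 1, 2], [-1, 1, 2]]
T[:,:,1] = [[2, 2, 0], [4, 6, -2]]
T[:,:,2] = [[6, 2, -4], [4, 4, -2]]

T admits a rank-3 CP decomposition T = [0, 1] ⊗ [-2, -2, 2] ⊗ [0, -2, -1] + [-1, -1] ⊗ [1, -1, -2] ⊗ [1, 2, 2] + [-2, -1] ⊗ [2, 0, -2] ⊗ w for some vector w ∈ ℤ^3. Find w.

Subtract the known terms from T to get the rank-1 residual R = [-2, -1] ⊗ [2, 0, -2] ⊗ w, so R[i,j,k] = a[i]·b[j]·w[k]. Pick indices with nonzero a[0]·b[0] = (-2)·(2) = -4. Only the fibre through (0,0,·) is needed: R[0,0,:] = T[0,0,:] − Σₗ aₗ[0]bₗ[0]cₗ = [-1, 2, 6] − (0)·(-2)·[0, -2, -1] − (-1)·(1)·[1, 2, 2] = [0, 4, 8]. Then w[k] = R[0,0,k] / -4 for each k, giving w = [0, 4, 8] / -4 = [0, -1, -2].

w = [0, -1, -2]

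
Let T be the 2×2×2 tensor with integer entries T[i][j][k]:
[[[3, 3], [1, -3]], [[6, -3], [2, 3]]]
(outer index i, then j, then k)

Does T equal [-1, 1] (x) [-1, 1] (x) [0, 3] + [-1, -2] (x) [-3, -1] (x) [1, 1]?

Reconstruct entry (0,0,1) from the claimed factors: Σₗ aₗ[0]bₗ[0]cₗ[1] = (-1)·(-1)·(3) + (-1)·(-3)·(1) = 6, but T[0,0,1] = 3. The claim is false.

No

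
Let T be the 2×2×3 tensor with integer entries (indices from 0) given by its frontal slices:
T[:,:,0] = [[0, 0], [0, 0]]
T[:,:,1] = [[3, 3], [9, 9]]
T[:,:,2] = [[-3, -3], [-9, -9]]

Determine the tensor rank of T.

1

Lower bound: T ≠ 0 (e.g. T[0,0,1] = 3), so rank(T) ≥ 1.
Upper bound: if T = a ⊗ b ⊗ c then every fibre of T is a multiple of the corresponding factor, so read the factors off the fibres through the nonzero entry T[0,0,1] = 3.
The mode-1 fibre T[:,0,1] = [3, 9] gives a = [1, 3] (primitive direction); the mode-2 fibre T[0,:,1] = [3, 3] gives b = [1, 1]; then c[k] = T[0,0,k] / (a[0]·b[0]) = [0, 3, -3] / 1 = [0, 3, -3].
Expanding [1, 3] ⊗ [1, 1] ⊗ [0, 3, -3] reproduces all 12 entries of T, so T = [1, 3] ⊗ [1, 1] ⊗ [0, 3, -3] and rank(T) ≤ 1.
These bounds meet, so rank(T) = 1.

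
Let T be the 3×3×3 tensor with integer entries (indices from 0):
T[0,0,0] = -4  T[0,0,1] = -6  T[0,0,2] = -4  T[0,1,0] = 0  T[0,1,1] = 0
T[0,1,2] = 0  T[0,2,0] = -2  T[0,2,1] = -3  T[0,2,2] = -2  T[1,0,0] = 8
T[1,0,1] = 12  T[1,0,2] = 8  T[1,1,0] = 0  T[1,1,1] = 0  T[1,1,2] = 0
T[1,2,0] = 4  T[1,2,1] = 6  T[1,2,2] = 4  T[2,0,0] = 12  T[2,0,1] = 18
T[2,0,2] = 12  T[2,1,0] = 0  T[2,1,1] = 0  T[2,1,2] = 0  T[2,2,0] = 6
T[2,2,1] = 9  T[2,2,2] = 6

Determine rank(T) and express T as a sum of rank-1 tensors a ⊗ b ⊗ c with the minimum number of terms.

rank(T) = 1

Lower bound: T ≠ 0 (e.g. T[0,0,0] = -4), so rank(T) ≥ 1.
Upper bound: if T = a ⊗ b ⊗ c then every fibre of T is a multiple of the corresponding factor, so read the factors off the fibres through the nonzero entry T[0,0,0] = -4.
The mode-1 fibre T[:,0,0] = [-4, 8, 12] gives a = [1, -2, -3] (primitive direction); the mode-2 fibre T[0,:,0] = [-4, 0, -2] gives b = [2, 0, 1]; then c[k] = T[0,0,k] / (a[0]·b[0]) = [-4, -6, -4] / 2 = [-2, -3, -2].
Expanding [1, -2, -3] ⊗ [2, 0, 1] ⊗ [-2, -3, -2] reproduces all 27 entries of T, so T = [1, -2, -3] ⊗ [2, 0, 1] ⊗ [-2, -3, -2] and rank(T) ≤ 1.
These bounds meet, so rank(T) = 1.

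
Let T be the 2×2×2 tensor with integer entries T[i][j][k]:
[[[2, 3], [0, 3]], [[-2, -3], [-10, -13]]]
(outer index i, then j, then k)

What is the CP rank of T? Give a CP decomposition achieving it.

Lower bound: the mode-2 unfolding of T (rows indexed by j, columns by (i,k) = (0,0), (0,1), (1,0), (1,1)) is [[2, 3, -2, -3], [0, 3, -10, -13]].
There the 2×2 minor on rows j ∈ {0, 1}, columns (i,k) ∈ {(0,0), (0,1)} is det [[2, 3], [0, 3]] = 6 ≠ 0, so this unfolding has rank ≥ 2; CP rank is at least every unfolding rank, so rank(T) ≥ 2. (Flattening ranks never certify an upper bound on CP rank; for that we must actually write T with 2 rank-1 terms.)
Upper bound — finding two terms. Write S_k = T[:,:,k] for the frontal slices: S₀ = [[2, 0], [-2, -10]], S₁ = [[3, 3], [-3, -13]].
If T = a₁ ∘ b₁ ∘ c₁ + a₂ ∘ b₂ ∘ c₂ then each S_k = c₁[k]·a₁b₁ᵀ + c₂[k]·a₂b₂ᵀ. S₀ and S₁ are linearly independent, so a₁b₁ᵀ and a₂b₂ᵀ must span the same plane of matrices: they are the rank-1 matrices of the form x·S₀ + y·S₁.
det(x·S₀ + y·S₁) is −20·x² − 50·xy − 30·y² = (-10)·(2·x + 3·y)(x + y), vanishing at (x:y) = (3:-2) and (1:-1).
M₁ = 3·S₀ − 2·S₁ = [[0, -6], [0, -4]] = (-2)·(3, 2)(0, 1)ᵀ and M₂ = S₀ − S₁ = [[-1, -3], [1, 3]] = −(1, -1)(1, 3)ᵀ, so take a₁ = (3, 2), b₁ = (0, 1), a₂ = (1, -1), b₂ = (1, 3).
Each slice is an integer combination of E₁ = a₁b₁ᵀ and E₂ = a₂b₂ᵀ: S₀ = −2·E₁ + 2·E₂, S₁ = −2·E₁ + 3·E₂; reading off coefficients, c₁ = (-2, -2) and c₂ = (2, 3).
Hence T = (3, 2) ∘ (0, 1) ∘ (-2, -2) + (1, -1) ∘ (1, 3) ∘ (2, 3), so rank(T) ≤ 2.
These bounds meet, so rank(T) = 2.

rank(T) = 2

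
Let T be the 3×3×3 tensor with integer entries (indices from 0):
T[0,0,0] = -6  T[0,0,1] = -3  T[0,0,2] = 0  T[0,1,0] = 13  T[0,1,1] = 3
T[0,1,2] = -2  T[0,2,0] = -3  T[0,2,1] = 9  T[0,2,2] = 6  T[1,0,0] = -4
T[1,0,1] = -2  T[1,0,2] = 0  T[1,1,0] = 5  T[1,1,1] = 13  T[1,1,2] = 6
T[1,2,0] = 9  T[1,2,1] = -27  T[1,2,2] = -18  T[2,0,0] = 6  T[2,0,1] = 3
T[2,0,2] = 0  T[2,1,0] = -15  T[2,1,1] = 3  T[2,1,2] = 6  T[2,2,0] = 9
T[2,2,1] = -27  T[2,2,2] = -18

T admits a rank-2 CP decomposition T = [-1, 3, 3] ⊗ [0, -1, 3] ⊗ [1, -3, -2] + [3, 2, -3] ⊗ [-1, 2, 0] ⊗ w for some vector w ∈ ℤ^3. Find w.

w = [2, 1, 0]

Subtract the known terms from T to get the rank-1 residual R = [3, 2, -3] ⊗ [-1, 2, 0] ⊗ w, so R[i,j,k] = a[i]·b[j]·w[k]. Pick indices with nonzero a[0]·b[0] = (3)·(-1) = -3. Only the fibre through (0,0,·) is needed: R[0,0,:] = T[0,0,:] − Σₗ aₗ[0]bₗ[0]cₗ = [-6, -3, 0] − (-1)·(0)·[1, -3, -2] = [-6, -3, 0]. Then w[k] = R[0,0,k] / -3 for each k, giving w = [-6, -3, 0] / -3 = [2, 1, 0].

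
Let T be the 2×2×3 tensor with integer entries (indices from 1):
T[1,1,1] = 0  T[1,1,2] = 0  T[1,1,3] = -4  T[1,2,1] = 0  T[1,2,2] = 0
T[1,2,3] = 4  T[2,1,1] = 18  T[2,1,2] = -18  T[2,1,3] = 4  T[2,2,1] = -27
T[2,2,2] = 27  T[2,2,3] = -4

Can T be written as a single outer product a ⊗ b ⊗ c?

No

The mode-1 unfolding of T (rows indexed by i, columns by (j,k) = (1,1), (1,2), (1,3), (2,1), (2,2), (2,3)) is [[0, 0, -4, 0, 0, 4], [18, -18, 4, -27, 27, -4]].
There the 2×2 minor on rows i ∈ {1, 2}, columns (j,k) ∈ {(1,1), (1,3)} is det [[0, -4], [18, 4]] = 72 ≠ 0, so this unfolding has rank ≥ 2; CP rank is at least every unfolding rank, so rank(T) ≥ 2.
In particular rank(T) ≥ 2 > 1, so T is not rank-1.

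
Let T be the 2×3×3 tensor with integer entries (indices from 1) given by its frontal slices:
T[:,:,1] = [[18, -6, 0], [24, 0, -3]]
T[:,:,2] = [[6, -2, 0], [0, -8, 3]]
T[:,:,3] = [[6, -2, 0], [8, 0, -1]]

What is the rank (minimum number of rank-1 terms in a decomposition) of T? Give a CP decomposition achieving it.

Lower bound: the mode-3 unfolding of T (rows indexed by k, columns by (i,j) = (1,1), (1,2), (1,3), (2,1), (2,2), (2,3)) is [[18, -6, 0, 24, 0, -3], [6, -2, 0, 0, -8, 3], [6, -2, 0, 8, 0, -1]].
There the 2×2 minor on rows k ∈ {1, 2}, columns (i,j) ∈ {(1,1), (2,1)} is det [[18, 24], [6, 0]] = -144 ≠ 0, so this unfolding has rank ≥ 2; CP rank is at least every unfolding rank, so rank(T) ≥ 2. (Flattening ranks never certify an upper bound on CP rank; for that we must actually write T with 2 rank-1 terms.)
Upper bound — finding two terms. Write S_k = T[:,:,k] for the frontal slices: S₁ = [[18, -6, 0], [24, 0, -3]], S₂ = [[6, -2, 0], [0, -8, 3]], S₃ = [[6, -2, 0], [8, 0, -1]].
If T = a₁ ⊗ b₁ ⊗ c₁ + a₂ ⊗ b₂ ⊗ c₂ then each S_k = c₁[k]·a₁b₁ᵀ + c₂[k]·a₂b₂ᵀ. S₁ and S₂ are linearly independent, so a₁b₁ᵀ and a₂b₂ᵀ must span the same plane of matrices: they are the rank-1 matrices of the form x·S₁ + y·S₂.
The 2×2 minor of x·S₁ + y·S₂ on rows {1,2}, columns {1,2} is 144·x² − 96·xy − 48·y² = 48·(x − y)(3·x + y), vanishing at (x:y) = (1:1) and (1:-3).
M₁ = S₁ + S₂ = [[24, -8, 0], [24, -8, 0]] = 8·[1, 1][3, -1, 0]ᵀ and M₂ = S₁ − 3·S₂ = [[0, 0, 0], [24, 24, -12]] = 12·[0, 1][2, 2, -1]ᵀ, so take a₁ = [1, 1], b₁ = [3, -1, 0], a₂ = [0, 1], b₂ = [2, 2, -1].
Each slice is an integer combination of E₁ = a₁b₁ᵀ and E₂ = a₂b₂ᵀ: S₁ = 6·E₁ + 3·E₂, S₂ = 2·E₁ − 3·E₂, S₃ = 2·E₁ + E₂; reading off coefficients, c₁ = [6, 2, 2] and c₂ = [3, -3, 1].
Hence T = [1, 1] ⊗ [3, -1, 0] ⊗ [6, 2, 2] + [0, 1] ⊗ [2, 2, -1] ⊗ [3, -3, 1], so rank(T) ≤ 2.
These bounds meet, so rank(T) = 2.
Check entry T[1,2,2] = -2: (1)·(-1)·(2) + (0)·(2)·(-3) = -2.

rank(T) = 2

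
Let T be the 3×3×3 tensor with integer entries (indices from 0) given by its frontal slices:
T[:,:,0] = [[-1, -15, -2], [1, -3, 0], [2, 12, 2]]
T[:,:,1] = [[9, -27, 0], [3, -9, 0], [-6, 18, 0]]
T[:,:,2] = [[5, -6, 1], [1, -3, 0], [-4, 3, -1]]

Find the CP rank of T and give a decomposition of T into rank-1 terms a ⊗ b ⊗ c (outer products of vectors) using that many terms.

Lower bound: the mode-2 unfolding of T (rows indexed by j, columns by (i,k) = (0,0), (0,1), (0,2), (1,0), (1,1), (1,2), (2,0), (2,1), (2,2)) is [[-1, 9, 5, 1, 3, 1, 2, -6, -4], [-15, -27, -6, -3, -9, -3, 12, 18, 3], [-2, 0, 1, 0, 0, 0, 2, 0, -1]].
There the 2×2 minor on rows j ∈ {0, 1}, columns (i,k) ∈ {(0,0), (0,1)} is det [[-1, 9], [-15, -27]] = 162 ≠ 0, so this unfolding has rank ≥ 2; CP rank is at least every unfolding rank, so rank(T) ≥ 2. (Unfolding ranks only ever bound the CP rank from below — rank(T) can be strictly larger than all of them — so the matching upper bound has to come from an explicit 2-term decomposition.)
Upper bound — finding two terms. Write S_k = T[:,:,k] for the frontal slices: S₀ = [[-1, -15, -2], [1, -3, 0], [2, 12, 2]], S₁ = [[9, -27, 0], [3, -9, 0], [-6, 18, 0]], S₂ = [[5, -6, 1], [1, -3, 0], [-4, 3, -1]].
If T = a₁ ⊗ b₁ ⊗ c₁ + a₂ ⊗ b₂ ⊗ c₂ then each S_k = c₁[k]·a₁b₁ᵀ + c₂[k]·a₂b₂ᵀ. S₀ and S₁ are linearly independent, so a₁b₁ᵀ and a₂b₂ᵀ must span the same plane of matrices: they are the rank-1 matrices of the form x·S₀ + y·S₁.
The 2×2 minor of x·S₀ + y·S₁ on rows {0,1}, columns {0,1} is 18·x² + 54·xy = 18·(x + 3·y)(x), vanishing at (x:y) = (3:-1) and (0:1).
M₁ = 3·S₀ − S₁ = [[-12, -18, -6], [0, 0, 0], [12, 18, 6]] = (-6)·[1, 0, -1][2, 3, 1]ᵀ and M₂ = S₁ = [[9, -27, 0], [3, -9, 0], [-6, 18, 0]] = 3·[3, 1, -2][1, -3, 0]ᵀ, so take a₁ = [1, 0, -1], b₁ = [2, 3, 1], a₂ = [3, 1, -2], b₂ = [1, -3, 0].
Each slice is an integer combination of E₁ = a₁b₁ᵀ and E₂ = a₂b₂ᵀ: S₀ = −2·E₁ + E₂, S₁ = 3·E₂, S₂ = E₁ + E₂; reading off coefficients, c₁ = [-2, 0, 1] and c₂ = [1, 3, 1].
Hence T = [1, 0, -1] ⊗ [2, 3, 1] ⊗ [-2, 0, 1] + [3, 1, -2] ⊗ [1, -3, 0] ⊗ [1, 3, 1], so rank(T) ≤ 2.
These bounds meet, so rank(T) = 2.

rank(T) = 2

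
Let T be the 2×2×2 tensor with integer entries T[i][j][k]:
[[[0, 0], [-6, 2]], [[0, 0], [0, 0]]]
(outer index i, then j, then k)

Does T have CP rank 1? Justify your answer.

Yes

The mode-1 fibre T[:,1,0] = [-6, 0] gives a = [1, 0] (primitive direction); the mode-2 fibre T[0,:,0] = [0, -6] gives b = [0, 1]; then c[k] = T[0,1,k] / (a[0]·b[1]) = [-6, 2] / 1 = [-6, 2].
Expanding [1, 0] ⊗ [0, 1] ⊗ [-6, 2] reproduces all 8 entries of T, so T = [1, 0] ⊗ [0, 1] ⊗ [-6, 2] and rank(T) ≤ 1.
Equivalently every frontal slice T[:,:,k] is c[k] times the rank-1 matrix [1, 0] ⊗ [0, 1]. So T has rank 1 (it is nonzero).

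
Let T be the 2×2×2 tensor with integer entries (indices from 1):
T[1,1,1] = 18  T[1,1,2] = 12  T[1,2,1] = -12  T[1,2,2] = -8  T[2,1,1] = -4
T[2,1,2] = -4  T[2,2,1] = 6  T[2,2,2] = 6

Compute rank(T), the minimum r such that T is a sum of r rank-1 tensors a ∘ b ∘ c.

Lower bound: the mode-1 unfolding of T (rows indexed by i, columns by (j,k) = (1,1), (1,2), (2,1), (2,2)) is [[18, 12, -12, -8], [-4, -4, 6, 6]].
There the 2×2 minor on rows i ∈ {1, 2}, columns (j,k) ∈ {(1,1), (1,2)} is det [[18, 12], [-4, -4]] = -24 ≠ 0, so this unfolding has rank ≥ 2; CP rank is at least every unfolding rank, so rank(T) ≥ 2. (Flattening ranks never certify an upper bound on CP rank; for that we must actually write T with 2 rank-1 terms.)
Upper bound — finding two terms. Write S_k = T[:,:,k] for the frontal slices: S₁ = [[18, -12], [-4, 6]], S₂ = [[12, -8], [-4, 6]].
If T = a₁ ∘ b₁ ∘ c₁ + a₂ ∘ b₂ ∘ c₂ then each S_k = c₁[k]·a₁b₁ᵀ + c₂[k]·a₂b₂ᵀ. S₁ and S₂ are linearly independent, so a₁b₁ᵀ and a₂b₂ᵀ must span the same plane of matrices: they are the rank-1 matrices of the form x·S₁ + y·S₂.
det(x·S₁ + y·S₂) is 60·x² + 100·xy + 40·y² = 20·(3·x + 2·y)(x + y), vanishing at (x:y) = (2:-3) and (1:-1).
M₁ = 2·S₁ − 3·S₂ = [[0, 0], [4, -6]] = 2·[0, 1][2, -3]ᵀ and M₂ = S₁ − S₂ = [[6, -4], [0, 0]] = 2·[1, 0][3, -2]ᵀ, so take a₁ = [0, 1], b₁ = [2, -3], a₂ = [1, 0], b₂ = [3, -2].
Each slice is an integer combination of E₁ = a₁b₁ᵀ and E₂ = a₂b₂ᵀ: S₁ = −2·E₁ + 6·E₂, S₂ = −2·E₁ + 4·E₂; reading off coefficients, c₁ = [-2, -2] and c₂ = [6, 4].
Hence T = [0, 1] ∘ [2, -3] ∘ [-2, -2] + [1, 0] ∘ [3, -2] ∘ [6, 4], so rank(T) ≤ 2.
These bounds meet, so rank(T) = 2.
Check entry T[1,2,1] = -12: (0)·(-3)·(-2) + (1)·(-2)·(6) = -12.

2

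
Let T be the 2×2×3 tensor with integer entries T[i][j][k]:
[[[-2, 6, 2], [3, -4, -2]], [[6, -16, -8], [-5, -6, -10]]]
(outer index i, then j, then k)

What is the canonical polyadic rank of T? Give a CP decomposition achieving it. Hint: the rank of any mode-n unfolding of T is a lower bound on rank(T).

rank(T) = 3

Lower bound: the mode-3 unfolding of T (rows indexed by k, columns by (i,j) = (0,0), (0,1), (1,0), (1,1)) is [[-2, 3, 6, -5], [6, -4, -16, -6], [2, -2, -8, -10]].
There the 3×3 minor on rows k ∈ {0, 1, 2}, columns (i,j) ∈ {(0,0), (0,1), (1,0)} is det [[-2, 3, 6], [6, -4, -16], [2, -2, -8]] = 24 ≠ 0, so this unfolding has rank ≥ 3; CP rank is at least every unfolding rank, so rank(T) ≥ 3. (Flattening ranks never certify an upper bound on CP rank; for that we must actually write T with 3 rank-1 terms.)
Upper bound: T is a sum of 3 rank-1 terms, T = [1, -2] ⊗ [2, -1] ⊗ [-2, 2, 0] + [1, -1] ⊗ [2, 1] ⊗ [1, 2, 2] + [1, 2] ⊗ [1, 2] ⊗ [0, -2, -2] (one valid choice — decompositions are not unique — normalised so each a, b is primitive with positive first nonzero entry; check it by expanding all entries), so rank(T) ≤ 3.
These bounds meet, so rank(T) = 3.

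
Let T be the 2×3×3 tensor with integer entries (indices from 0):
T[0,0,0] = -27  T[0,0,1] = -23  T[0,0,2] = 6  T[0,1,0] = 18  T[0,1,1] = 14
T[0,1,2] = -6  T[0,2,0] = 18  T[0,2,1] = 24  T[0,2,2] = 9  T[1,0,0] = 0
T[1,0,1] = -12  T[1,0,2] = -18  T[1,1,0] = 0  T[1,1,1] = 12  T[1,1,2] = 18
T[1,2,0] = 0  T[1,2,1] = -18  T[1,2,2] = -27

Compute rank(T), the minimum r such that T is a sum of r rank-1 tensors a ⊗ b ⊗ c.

2

Lower bound: the mode-2 unfolding of T (rows indexed by j, columns by (i,k) = (0,0), (0,1), (0,2), (1,0), (1,1), (1,2)) is [[-27, -23, 6, 0, -12, -18], [18, 14, -6, 0, 12, 18], [18, 24, 9, 0, -18, -27]].
There the 2×2 minor on rows j ∈ {0, 1}, columns (i,k) ∈ {(0,0), (0,1)} is det [[-27, -23], [18, 14]] = 36 ≠ 0, so this unfolding has rank ≥ 2; CP rank is at least every unfolding rank, so rank(T) ≥ 2. (This is only a lower bound: in general the CP rank may exceed every unfolding rank, so we still need to exhibit 2 rank-1 terms summing to T.)
Upper bound — finding two terms. Write S_k = T[:,:,k] for the frontal slices: S₀ = [[-27, 18, 18], [0, 0, 0]], S₁ = [[-23, 14, 24], [-12, 12, -18]], S₂ = [[6, -6, 9], [-18, 18, -27]].
If T = a₁ ⊗ b₁ ⊗ c₁ + a₂ ⊗ b₂ ⊗ c₂ then each S_k = c₁[k]·a₁b₁ᵀ + c₂[k]·a₂b₂ᵀ. S₀ and S₁ are linearly independent, so a₁b₁ᵀ and a₂b₂ᵀ must span the same plane of matrices: they are the rank-1 matrices of the form x·S₀ + y·S₁.
The 2×2 minor of x·S₀ + y·S₁ on rows {0,1}, columns {0,1} is −108·xy − 108·y² = (-108)·(y)(x + y), vanishing at (x:y) = (1:0) and (1:-1).
M₁ = S₀ = [[-27, 18, 18], [0, 0, 0]] = (-9)·[1, 0][3, -2, -2]ᵀ and M₂ = S₀ − S₁ = [[-4, 4, -6], [12, -12, 18]] = (-2)·[1, -3][2, -2, 3]ᵀ, so take a₁ = [1, 0], b₁ = [3, -2, -2], a₂ = [1, -3], b₂ = [2, -2, 3].
Each slice is an integer combination of E₁ = a₁b₁ᵀ and E₂ = a₂b₂ᵀ: S₀ = −9·E₁, S₁ = −9·E₁ + 2·E₂, S₂ = 3·E₂; reading off coefficients, c₁ = [-9, -9, 0] and c₂ = [0, 2, 3].
Hence T = [1, 0] ⊗ [3, -2, -2] ⊗ [-9, -9, 0] + [1, -3] ⊗ [2, -2, 3] ⊗ [0, 2, 3], so rank(T) ≤ 2.
These bounds meet, so rank(T) = 2.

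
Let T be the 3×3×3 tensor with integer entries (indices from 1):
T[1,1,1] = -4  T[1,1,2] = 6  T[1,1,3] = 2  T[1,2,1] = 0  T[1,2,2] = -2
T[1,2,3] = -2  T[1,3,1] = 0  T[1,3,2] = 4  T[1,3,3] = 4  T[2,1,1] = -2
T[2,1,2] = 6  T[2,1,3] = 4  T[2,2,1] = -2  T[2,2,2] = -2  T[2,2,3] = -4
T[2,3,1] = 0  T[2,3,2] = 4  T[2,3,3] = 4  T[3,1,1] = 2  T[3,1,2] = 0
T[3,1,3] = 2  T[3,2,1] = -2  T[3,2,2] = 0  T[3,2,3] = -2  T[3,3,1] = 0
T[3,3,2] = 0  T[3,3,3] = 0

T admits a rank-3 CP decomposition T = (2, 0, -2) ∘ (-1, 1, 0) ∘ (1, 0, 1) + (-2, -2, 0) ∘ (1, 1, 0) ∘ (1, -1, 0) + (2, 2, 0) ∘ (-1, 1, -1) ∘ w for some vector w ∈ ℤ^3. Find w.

w = (0, -2, -2)

Subtract the known terms from T to get the rank-1 residual R = (2, 2, 0) ∘ (-1, 1, -1) ∘ w, so R[i,j,k] = a[i]·b[j]·w[k]. Pick indices with nonzero a[1]·b[1] = (2)·(-1) = -2. Only the fibre through (1,1,·) is needed: R[1,1,:] = T[1,1,:] − Σₗ aₗ[1]bₗ[1]cₗ = [-4, 6, 2] − (2)·(-1)·(1, 0, 1) − (-2)·(1)·(1, -1, 0) = [0, 4, 4]. Then w[k] = R[1,1,k] / -2 for each k, giving w = [0, 4, 4] / -2 = (0, -2, -2).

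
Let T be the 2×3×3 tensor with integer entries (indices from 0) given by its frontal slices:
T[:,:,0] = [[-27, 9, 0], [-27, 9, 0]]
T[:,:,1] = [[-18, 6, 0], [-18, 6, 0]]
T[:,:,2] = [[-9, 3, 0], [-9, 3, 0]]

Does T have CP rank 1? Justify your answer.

The mode-1 fibre T[:,0,0] = [-27, -27] gives a = [1, 1] (primitive direction); the mode-2 fibre T[0,:,0] = [-27, 9, 0] gives b = [3, -1, 0]; then c[k] = T[0,0,k] / (a[0]·b[0]) = [-27, -18, -9] / 3 = [-9, -6, -3].
Expanding [1, 1] (x) [3, -1, 0] (x) [-9, -6, -3] reproduces all 18 entries of T, so T = [1, 1] (x) [3, -1, 0] (x) [-9, -6, -3] and rank(T) ≤ 1.
Equivalently every frontal slice T[:,:,k] is c[k] times the rank-1 matrix [1, 1] (x) [3, -1, 0]. So T has rank 1 (it is nonzero).

Yes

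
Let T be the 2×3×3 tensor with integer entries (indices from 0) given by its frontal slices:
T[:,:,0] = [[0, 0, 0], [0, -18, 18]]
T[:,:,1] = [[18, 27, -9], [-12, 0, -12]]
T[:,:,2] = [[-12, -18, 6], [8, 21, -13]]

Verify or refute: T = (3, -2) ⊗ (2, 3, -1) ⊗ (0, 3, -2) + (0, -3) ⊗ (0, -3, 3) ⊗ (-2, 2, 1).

Yes

Reconstruct entrywise from the claimed factors. For example, T[0,2,1] = -9 and Σₗ aₗ[0]bₗ[2]cₗ[1] = (3)·(-1)·(3) + (0)·(3)·(2) = -9; checking all 18 entries, every one matches. The claim holds.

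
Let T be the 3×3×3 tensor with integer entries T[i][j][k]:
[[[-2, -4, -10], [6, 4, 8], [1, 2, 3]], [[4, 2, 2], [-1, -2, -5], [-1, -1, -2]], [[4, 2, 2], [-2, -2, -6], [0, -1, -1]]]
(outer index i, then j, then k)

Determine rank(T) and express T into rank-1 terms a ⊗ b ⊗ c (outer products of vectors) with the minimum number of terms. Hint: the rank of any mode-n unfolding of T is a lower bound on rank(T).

rank(T) = 3

Lower bound: the mode-2 unfolding of T (rows indexed by j, columns by (i,k) = (0,0), (0,1), (0,2), (1,0), (1,1), (1,2), (2,0), (2,1), (2,2)) is [[-2, -4, -10, 4, 2, 2, 4, 2, 2], [6, 4, 8, -1, -2, -5, -2, -2, -6], [1, 2, 3, -1, -1, -2, 0, -1, -1]].
There the 3×3 minor on rows j ∈ {0, 1, 2}, columns (i,k) ∈ {(0,0), (0,1), (0,2)} is det [[-2, -4, -10], [6, 4, 8], [1, 2, 3]] = -32 ≠ 0, so this unfolding has rank ≥ 3; CP rank is at least every unfolding rank, so rank(T) ≥ 3. (Flattening ranks never certify an upper bound on CP rank; for that we must actually write T with 3 rank-1 terms.)
Upper bound: T is a sum of 3 rank-1 terms, T = (1, 0, -1) ⊗ (0, 1, -1) ⊗ (1, 0, 1) + (1, 1, 1) ⊗ (2, 1, 0) ⊗ (1, 0, -1) + (2, -1, -1) ⊗ (2, -2, -1) ⊗ (-1, -1, -2) (one valid choice — decompositions are not unique — normalised so each a, b is primitive with positive first nonzero entry; check it by expanding all entries), so rank(T) ≤ 3.
These bounds meet, so rank(T) = 3.
Check entry T[0,1,2] = 8: (1)·(1)·(1) + (1)·(1)·(-1) + (2)·(-2)·(-2) = 8.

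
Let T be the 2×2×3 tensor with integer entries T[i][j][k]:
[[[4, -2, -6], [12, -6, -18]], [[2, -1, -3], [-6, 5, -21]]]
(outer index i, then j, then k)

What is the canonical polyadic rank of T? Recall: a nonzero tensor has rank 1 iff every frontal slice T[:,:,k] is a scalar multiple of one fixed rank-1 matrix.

2

Lower bound: the mode-3 unfolding of T (rows indexed by k, columns by (i,j) = (0,0), (0,1), (1,0), (1,1)) is [[4, 12, 2, -6], [-2, -6, -1, 5], [-6, -18, -3, -21]].
There the 2×2 minor on rows k ∈ {0, 1}, columns (i,j) ∈ {(0,0), (1,1)} is det [[4, -6], [-2, 5]] = 8 ≠ 0, so this unfolding has rank ≥ 2; CP rank is at least every unfolding rank, so rank(T) ≥ 2. (Flattening ranks never certify an upper bound on CP rank; for that we must actually write T with 2 rank-1 terms.)
Upper bound — finding two terms. Write S_k = T[:,:,k] for the frontal slices: S₀ = [[4, 12], [2, -6]], S₁ = [[-2, -6], [-1, 5]], S₂ = [[-6, -18], [-3, -21]].
If T = a₁ ⊗ b₁ ⊗ c₁ + a₂ ⊗ b₂ ⊗ c₂ then each S_k = c₁[k]·a₁b₁ᵀ + c₂[k]·a₂b₂ᵀ. S₀ and S₁ are linearly independent, so a₁b₁ᵀ and a₂b₂ᵀ must span the same plane of matrices: they are the rank-1 matrices of the form x·S₀ + y·S₁.
det(x·S₀ + y·S₁) is −48·x² + 56·xy − 16·y² = (-8)·(3·x − 2·y)(2·x − y), vanishing at (x:y) = (2:3) and (1:2).
M₁ = 2·S₀ + 3·S₁ = [[2, 6], [1, 3]] = [2, 1][1, 3]ᵀ and M₂ = S₀ + 2·S₁ = [[0, 0], [0, 4]] = 4·[0, 1][0, 1]ᵀ, so take a₁ = [2, 1], b₁ = [1, 3], a₂ = [0, 1], b₂ = [0, 1].
Each slice is an integer combination of E₁ = a₁b₁ᵀ and E₂ = a₂b₂ᵀ: S₀ = 2·E₁ − 12·E₂, S₁ = −E₁ + 8·E₂, S₂ = −3·E₁ − 12·E₂; reading off coefficients, c₁ = [2, -1, -3] and c₂ = [-12, 8, -12].
Hence T = [2, 1] ⊗ [1, 3] ⊗ [2, -1, -3] + [0, 1] ⊗ [0, 1] ⊗ [-12, 8, -12], so rank(T) ≤ 2.
These bounds meet, so rank(T) = 2.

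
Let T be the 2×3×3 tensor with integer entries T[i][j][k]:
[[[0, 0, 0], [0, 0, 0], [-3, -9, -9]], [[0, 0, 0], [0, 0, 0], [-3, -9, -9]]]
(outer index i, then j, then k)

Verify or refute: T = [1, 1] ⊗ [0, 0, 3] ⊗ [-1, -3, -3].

Yes

Reconstruct entrywise from the claimed factors. For example, T[0,1,1] = 0 and Σₗ aₗ[0]bₗ[1]cₗ[1] = (1)·(0)·(-3) = 0; checking all 18 entries, every one matches. The claim holds.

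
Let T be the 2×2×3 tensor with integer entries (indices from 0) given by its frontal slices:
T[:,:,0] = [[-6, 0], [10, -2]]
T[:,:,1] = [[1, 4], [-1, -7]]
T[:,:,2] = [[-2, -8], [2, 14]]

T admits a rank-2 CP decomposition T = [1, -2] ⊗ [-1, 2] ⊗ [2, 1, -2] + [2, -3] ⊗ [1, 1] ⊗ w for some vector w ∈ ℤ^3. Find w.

w = [-2, 1, -2]

Subtract the known terms from T to get the rank-1 residual R = [2, -3] ⊗ [1, 1] ⊗ w, so R[i,j,k] = a[i]·b[j]·w[k]. Pick indices with nonzero a[0]·b[0] = (2)·(1) = 2. Only the fibre through (0,0,·) is needed: R[0,0,:] = T[0,0,:] − Σₗ aₗ[0]bₗ[0]cₗ = [-6, 1, -2] − (1)·(-1)·[2, 1, -2] = [-4, 2, -4]. Then w[k] = R[0,0,k] / 2 for each k, giving w = [-4, 2, -4] / 2 = [-2, 1, -2].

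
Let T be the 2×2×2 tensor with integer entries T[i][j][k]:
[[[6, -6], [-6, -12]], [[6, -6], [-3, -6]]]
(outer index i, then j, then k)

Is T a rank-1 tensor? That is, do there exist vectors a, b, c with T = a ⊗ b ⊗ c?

The mode-1 unfolding of T (rows indexed by i, columns by (j,k) = (0,0), (0,1), (1,0), (1,1)) is [[6, -6, -6, -12], [6, -6, -3, -6]].
There the 2×2 minor on rows i ∈ {0, 1}, columns (j,k) ∈ {(0,0), (1,0)} is det [[6, -6], [6, -3]] = 18 ≠ 0, so this unfolding has rank ≥ 2; CP rank is at least every unfolding rank, so rank(T) ≥ 2.
In particular rank(T) ≥ 2 > 1, so T is not rank-1.

No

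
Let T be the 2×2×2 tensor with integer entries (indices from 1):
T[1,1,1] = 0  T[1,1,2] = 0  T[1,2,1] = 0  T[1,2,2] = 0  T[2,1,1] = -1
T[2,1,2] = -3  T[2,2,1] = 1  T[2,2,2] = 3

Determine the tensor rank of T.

Lower bound: T ≠ 0 (e.g. T[2,1,1] = -1), so rank(T) ≥ 1.
Upper bound: if T = a (x) b (x) c then every fibre of T is a multiple of the corresponding factor, so read the factors off the fibres through the nonzero entry T[2,1,1] = -1.
The mode-1 fibre T[:,1,1] = [0, -1] gives a = [0, 1] (primitive direction); the mode-2 fibre T[2,:,1] = [-1, 1] gives b = [1, -1]; then c[k] = T[2,1,k] / (a[2]·b[1]) = [-1, -3] / 1 = [-1, -3].
Expanding [0, 1] (x) [1, -1] (x) [-1, -3] reproduces all 8 entries of T, so T = [0, 1] (x) [1, -1] (x) [-1, -3] and rank(T) ≤ 1.
These bounds meet, so rank(T) = 1.

1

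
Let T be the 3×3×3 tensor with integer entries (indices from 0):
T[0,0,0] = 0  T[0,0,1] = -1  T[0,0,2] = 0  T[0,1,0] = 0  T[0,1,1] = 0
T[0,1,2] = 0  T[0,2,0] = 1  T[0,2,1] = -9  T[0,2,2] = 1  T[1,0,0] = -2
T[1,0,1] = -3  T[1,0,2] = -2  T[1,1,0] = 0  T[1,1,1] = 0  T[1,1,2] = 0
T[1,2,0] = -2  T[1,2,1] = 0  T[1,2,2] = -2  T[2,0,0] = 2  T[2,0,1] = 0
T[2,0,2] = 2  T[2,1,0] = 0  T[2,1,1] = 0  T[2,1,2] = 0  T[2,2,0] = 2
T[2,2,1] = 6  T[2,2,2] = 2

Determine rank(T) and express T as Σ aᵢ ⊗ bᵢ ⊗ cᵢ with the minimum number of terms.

Lower bound: the mode-1 unfolding of T (rows indexed by i, columns by (j,k) = (0,0), (0,1), (0,2), (1,0), (1,1), (1,2), (2,0), (2,1), (2,2)) is [[0, -1, 0, 0, 0, 0, 1, -9, 1], [-2, -3, -2, 0, 0, 0, -2, 0, -2], [2, 0, 2, 0, 0, 0, 2, 6, 2]].
There the 3×3 minor on rows i ∈ {0, 1, 2}, columns (j,k) ∈ {(0,0), (0,1), (2,0)} is det [[0, -1, 1], [-2, -3, -2], [2, 0, 2]] = 6 ≠ 0, so this unfolding has rank ≥ 3; CP rank is at least every unfolding rank, so rank(T) ≥ 3. (Flattening ranks never certify an upper bound on CP rank; for that we must actually write T with 3 rank-1 terms.)
Upper bound: T is a sum of 3 rank-1 terms, T = [1, 0, 0] ⊗ [1, 0, 2] ⊗ [1, -2, 1] + [1, 2, -2] ⊗ [1, 0, 1] ⊗ [-1, -1, -1] + [2, -1, -2] ⊗ [1, 0, -2] ⊗ [0, 1, 0] (written with every a and b primitive with positive leading entry and the scale carried by c; CP decompositions are not unique, and this one is verified by expanding entrywise), so rank(T) ≤ 3.
These bounds meet, so rank(T) = 3.

rank(T) = 3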